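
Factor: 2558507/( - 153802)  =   - 2^( - 1)*7^1*11^( -1)*317^1*1153^1 * 6991^( - 1 )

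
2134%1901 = 233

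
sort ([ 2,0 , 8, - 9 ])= [ - 9,0,2, 8 ]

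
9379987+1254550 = 10634537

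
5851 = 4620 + 1231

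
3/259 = 3/259 = 0.01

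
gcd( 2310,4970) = 70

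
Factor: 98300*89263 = 2^2*5^2*23^1 * 983^1*3881^1 = 8774552900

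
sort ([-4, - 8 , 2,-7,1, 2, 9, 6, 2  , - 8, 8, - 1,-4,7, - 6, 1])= [-8, - 8, - 7, -6, - 4, - 4, - 1, 1, 1, 2,2,2,6,7, 8,9 ]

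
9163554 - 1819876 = 7343678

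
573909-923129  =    -  349220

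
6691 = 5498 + 1193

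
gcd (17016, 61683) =2127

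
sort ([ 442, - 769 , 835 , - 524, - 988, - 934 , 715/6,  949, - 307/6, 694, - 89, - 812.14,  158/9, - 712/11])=[ -988, - 934, - 812.14, - 769 , - 524, - 89,  -  712/11, - 307/6,  158/9 , 715/6,442 , 694, 835, 949 ] 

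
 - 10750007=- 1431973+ - 9318034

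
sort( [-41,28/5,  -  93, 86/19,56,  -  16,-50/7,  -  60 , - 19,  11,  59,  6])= [-93,-60, - 41,-19, - 16, - 50/7, 86/19, 28/5,6,11, 56,59] 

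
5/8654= 5/8654  =  0.00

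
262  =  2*131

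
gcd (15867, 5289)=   5289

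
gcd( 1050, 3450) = 150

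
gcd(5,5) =5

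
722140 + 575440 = 1297580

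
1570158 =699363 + 870795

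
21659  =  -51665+73324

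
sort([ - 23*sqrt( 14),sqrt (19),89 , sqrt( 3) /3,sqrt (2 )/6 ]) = [ - 23*sqrt( 14) , sqrt(2)/6,  sqrt( 3) /3,sqrt( 19 ), 89]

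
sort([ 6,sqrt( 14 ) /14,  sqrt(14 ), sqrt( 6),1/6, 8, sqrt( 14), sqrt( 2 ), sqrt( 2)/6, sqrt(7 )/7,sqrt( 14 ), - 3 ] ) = [ -3,1/6, sqrt (2 ) /6, sqrt( 14)/14, sqrt( 7 ) /7, sqrt( 2),  sqrt(6 ), sqrt(14), sqrt( 14 ),sqrt( 14 ),6, 8 ] 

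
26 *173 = 4498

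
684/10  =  342/5 = 68.40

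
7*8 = 56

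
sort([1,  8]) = [1,8]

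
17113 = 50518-33405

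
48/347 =48/347 = 0.14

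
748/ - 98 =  - 374/49 =-  7.63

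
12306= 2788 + 9518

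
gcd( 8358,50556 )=6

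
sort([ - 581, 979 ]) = [  -  581, 979 ] 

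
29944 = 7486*4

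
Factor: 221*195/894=14365/298 = 2^( - 1 )*5^1*13^2*17^1*149^(- 1)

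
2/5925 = 2/5925 = 0.00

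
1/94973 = 1/94973 = 0.00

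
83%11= 6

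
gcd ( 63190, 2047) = 89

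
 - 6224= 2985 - 9209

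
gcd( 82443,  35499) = 3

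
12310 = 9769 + 2541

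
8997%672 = 261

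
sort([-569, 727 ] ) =[  -  569,727] 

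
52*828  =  43056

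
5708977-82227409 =-76518432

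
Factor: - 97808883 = -3^1*97^1 * 336113^1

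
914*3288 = 3005232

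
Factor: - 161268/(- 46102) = 906/259 = 2^1*3^1*7^( - 1)*37^( - 1)*151^1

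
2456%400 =56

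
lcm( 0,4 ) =0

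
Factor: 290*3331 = 965990 = 2^1*5^1*29^1*3331^1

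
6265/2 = 6265/2 = 3132.50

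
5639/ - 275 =  -  21+136/275 = - 20.51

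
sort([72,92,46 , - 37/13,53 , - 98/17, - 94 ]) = [ - 94, - 98/17, - 37/13, 46,53, 72,92]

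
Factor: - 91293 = -3^1 * 30431^1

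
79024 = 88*898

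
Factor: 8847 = 3^2* 983^1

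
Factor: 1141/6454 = 2^( - 1)*163^1*461^(-1) = 163/922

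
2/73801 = 2/73801 = 0.00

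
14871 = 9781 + 5090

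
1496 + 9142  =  10638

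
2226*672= 1495872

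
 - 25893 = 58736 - 84629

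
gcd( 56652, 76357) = 1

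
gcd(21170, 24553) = 1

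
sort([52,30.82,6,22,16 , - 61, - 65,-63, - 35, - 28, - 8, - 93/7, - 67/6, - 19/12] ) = [ - 65, - 63, - 61,-35, - 28, - 93/7,-67/6, - 8, - 19/12,6,16,22,30.82, 52]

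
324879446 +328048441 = 652927887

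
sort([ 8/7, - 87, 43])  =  [-87, 8/7,43 ] 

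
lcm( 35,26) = 910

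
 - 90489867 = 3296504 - 93786371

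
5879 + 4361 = 10240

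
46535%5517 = 2399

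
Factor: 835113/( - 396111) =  - 331/157 = -157^( - 1)*331^1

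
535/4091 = 535/4091 = 0.13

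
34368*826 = 28387968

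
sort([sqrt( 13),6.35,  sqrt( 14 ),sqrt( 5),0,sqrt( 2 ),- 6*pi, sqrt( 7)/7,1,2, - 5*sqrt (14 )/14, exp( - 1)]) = [ - 6*pi,-5*sqrt( 14) /14, 0,exp (- 1),sqrt( 7 )/7,1, sqrt( 2), 2, sqrt(5),sqrt( 13),sqrt( 14 ),6.35]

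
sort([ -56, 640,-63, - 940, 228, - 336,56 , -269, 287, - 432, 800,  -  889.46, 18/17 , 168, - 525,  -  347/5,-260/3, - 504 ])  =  [ - 940,  -  889.46,- 525  , -504, - 432, - 336,-269, - 260/3 , - 347/5, - 63 , - 56, 18/17, 56, 168,228, 287,  640, 800 ]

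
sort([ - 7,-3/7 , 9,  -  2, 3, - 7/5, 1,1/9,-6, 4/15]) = [ - 7,-6, - 2, - 7/5, - 3/7,1/9,4/15, 1,  3,9]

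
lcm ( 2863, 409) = 2863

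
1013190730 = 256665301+756525429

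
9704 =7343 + 2361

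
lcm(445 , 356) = 1780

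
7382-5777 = 1605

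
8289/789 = 10 + 133/263 = 10.51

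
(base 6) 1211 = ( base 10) 295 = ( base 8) 447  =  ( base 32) 97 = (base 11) 249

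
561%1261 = 561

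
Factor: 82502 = 2^1*7^1*71^1*83^1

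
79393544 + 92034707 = 171428251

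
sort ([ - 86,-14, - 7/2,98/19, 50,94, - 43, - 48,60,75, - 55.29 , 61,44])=[ - 86, - 55.29, - 48,-43,-14, -7/2,  98/19, 44 , 50, 60, 61,75,94 ]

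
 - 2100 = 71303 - 73403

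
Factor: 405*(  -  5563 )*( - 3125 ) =7040671875 = 3^4*5^6 * 5563^1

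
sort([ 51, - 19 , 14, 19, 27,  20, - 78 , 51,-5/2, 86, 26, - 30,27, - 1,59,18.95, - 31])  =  [ - 78, - 31,-30, - 19, - 5/2, -1,14,18.95, 19 , 20,26,27,27, 51, 51,59, 86 ] 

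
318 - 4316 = -3998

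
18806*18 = 338508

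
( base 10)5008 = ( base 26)7ag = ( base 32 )4sg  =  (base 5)130013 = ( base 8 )11620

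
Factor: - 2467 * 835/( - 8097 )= 2059945/8097 = 3^( - 1)*5^1 * 167^1 *2467^1*2699^( - 1 ) 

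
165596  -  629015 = -463419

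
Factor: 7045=5^1*1409^1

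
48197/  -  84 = - 574+19/84 = - 573.77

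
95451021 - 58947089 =36503932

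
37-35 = 2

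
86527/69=86527/69 = 1254.01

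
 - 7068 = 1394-8462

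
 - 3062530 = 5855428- 8917958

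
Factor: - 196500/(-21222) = 250/27 = 2^1 * 3^( - 3) * 5^3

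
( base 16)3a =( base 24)2a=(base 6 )134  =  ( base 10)58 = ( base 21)2g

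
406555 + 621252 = 1027807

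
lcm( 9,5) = 45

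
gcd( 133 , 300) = 1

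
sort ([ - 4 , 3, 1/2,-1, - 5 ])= [ - 5,-4, - 1, 1/2, 3]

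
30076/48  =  626 + 7/12 = 626.58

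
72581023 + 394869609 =467450632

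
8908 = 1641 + 7267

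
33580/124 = 270 + 25/31 = 270.81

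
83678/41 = 2040 + 38/41 = 2040.93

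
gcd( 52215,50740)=295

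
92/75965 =92/75965= 0.00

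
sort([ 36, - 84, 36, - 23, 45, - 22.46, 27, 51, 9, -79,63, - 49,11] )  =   [ - 84,  -  79, - 49, - 23, - 22.46, 9,11,27,36,36, 45,  51, 63]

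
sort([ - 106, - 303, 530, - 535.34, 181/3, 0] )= [ - 535.34 ,-303,-106,0,181/3, 530 ]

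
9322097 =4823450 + 4498647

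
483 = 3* 161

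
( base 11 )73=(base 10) 80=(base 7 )143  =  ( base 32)2g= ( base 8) 120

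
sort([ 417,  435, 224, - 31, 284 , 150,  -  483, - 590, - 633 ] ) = [ - 633, - 590, - 483,  -  31,150, 224, 284,  417,435]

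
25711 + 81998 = 107709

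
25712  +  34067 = 59779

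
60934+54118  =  115052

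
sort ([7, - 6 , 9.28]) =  [ -6 , 7,9.28]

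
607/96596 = 607/96596 = 0.01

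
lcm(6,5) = 30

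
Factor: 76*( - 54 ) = - 4104 = - 2^3*3^3*19^1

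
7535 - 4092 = 3443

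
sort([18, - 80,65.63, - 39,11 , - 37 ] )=[-80, -39,  -  37,  11, 18,65.63 ] 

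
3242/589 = 5 +297/589 = 5.50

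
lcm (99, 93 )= 3069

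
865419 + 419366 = 1284785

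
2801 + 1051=3852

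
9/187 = 9/187  =  0.05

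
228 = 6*38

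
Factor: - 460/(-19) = 2^2*5^1*19^( - 1)* 23^1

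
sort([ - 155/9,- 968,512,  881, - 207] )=[-968,  -  207, - 155/9 , 512,881 ] 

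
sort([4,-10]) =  [-10, 4] 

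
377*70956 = 26750412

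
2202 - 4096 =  - 1894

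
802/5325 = 802/5325= 0.15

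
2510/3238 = 1255/1619 =0.78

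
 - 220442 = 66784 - 287226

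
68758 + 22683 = 91441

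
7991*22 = 175802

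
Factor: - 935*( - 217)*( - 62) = -12579490= -2^1*5^1*7^1 * 11^1*17^1*31^2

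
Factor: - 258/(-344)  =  3/4 = 2^( - 2 )*3^1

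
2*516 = 1032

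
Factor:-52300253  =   - 29^1*1803457^1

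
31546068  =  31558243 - 12175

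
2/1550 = 1/775 = 0.00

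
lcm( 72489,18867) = 1377291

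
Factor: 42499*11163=474416337 = 3^1*61^2*42499^1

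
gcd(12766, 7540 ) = 26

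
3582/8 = 447+3/4 = 447.75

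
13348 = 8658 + 4690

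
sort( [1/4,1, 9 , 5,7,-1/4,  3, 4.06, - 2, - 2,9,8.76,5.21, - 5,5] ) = [ - 5,  -  2, - 2, - 1/4,  1/4, 1, 3, 4.06,5, 5, 5.21, 7,8.76, 9, 9] 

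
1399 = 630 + 769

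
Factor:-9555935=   -  5^1 * 29^1*59^1*1117^1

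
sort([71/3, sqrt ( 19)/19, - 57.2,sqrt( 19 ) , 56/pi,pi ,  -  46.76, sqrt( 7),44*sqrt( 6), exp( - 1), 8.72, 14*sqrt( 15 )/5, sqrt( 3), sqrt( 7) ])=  [ - 57.2, -46.76 , sqrt( 19) /19,exp( - 1) , sqrt( 3), sqrt ( 7 ) , sqrt(  7 ), pi,sqrt(19 ), 8.72, 14 * sqrt( 15)/5, 56/pi,71/3, 44*sqrt( 6 )]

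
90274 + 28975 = 119249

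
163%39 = 7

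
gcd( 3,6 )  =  3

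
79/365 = 79/365 = 0.22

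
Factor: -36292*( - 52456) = 2^5*43^1*79^1*83^1*211^1 = 1903733152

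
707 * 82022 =57989554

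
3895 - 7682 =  - 3787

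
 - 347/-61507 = 347/61507=0.01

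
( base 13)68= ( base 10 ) 86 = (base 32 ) 2M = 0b1010110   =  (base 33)2K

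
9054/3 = 3018 = 3018.00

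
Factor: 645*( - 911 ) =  - 3^1*5^1*43^1 * 911^1 =- 587595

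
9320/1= 9320 = 9320.00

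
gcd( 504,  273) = 21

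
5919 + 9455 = 15374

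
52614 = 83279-30665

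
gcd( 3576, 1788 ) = 1788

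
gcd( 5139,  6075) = 9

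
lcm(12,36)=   36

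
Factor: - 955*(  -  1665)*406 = 2^1*3^2*5^2*7^1*29^1*37^1*191^1 =645570450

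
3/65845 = 3/65845 = 0.00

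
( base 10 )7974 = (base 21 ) I1F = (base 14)2c98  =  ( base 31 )897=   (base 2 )1111100100110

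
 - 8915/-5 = 1783 + 0/1 = 1783.00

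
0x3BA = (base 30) 11o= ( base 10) 954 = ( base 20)27E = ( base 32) TQ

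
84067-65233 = 18834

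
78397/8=78397/8 = 9799.62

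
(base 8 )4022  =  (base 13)C2C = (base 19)5de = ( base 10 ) 2066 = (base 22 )45K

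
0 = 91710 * 0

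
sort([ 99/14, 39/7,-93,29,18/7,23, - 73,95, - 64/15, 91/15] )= [ - 93, -73, - 64/15 , 18/7, 39/7 , 91/15,99/14, 23,29, 95 ]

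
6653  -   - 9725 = 16378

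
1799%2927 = 1799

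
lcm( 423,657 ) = 30879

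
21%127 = 21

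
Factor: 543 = 3^1 * 181^1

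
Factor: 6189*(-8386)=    - 2^1* 3^1 * 7^1*599^1 * 2063^1 = -51900954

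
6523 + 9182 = 15705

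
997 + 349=1346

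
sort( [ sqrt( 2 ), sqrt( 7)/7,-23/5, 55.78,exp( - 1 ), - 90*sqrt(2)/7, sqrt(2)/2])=[ - 90 *sqrt( 2)/7,  -  23/5 , exp( - 1),sqrt( 7)/7, sqrt (2) /2,sqrt(2), 55.78]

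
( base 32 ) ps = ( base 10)828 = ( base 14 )432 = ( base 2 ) 1100111100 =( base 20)218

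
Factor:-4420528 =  - 2^4*7^1*29^1*1361^1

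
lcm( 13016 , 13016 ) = 13016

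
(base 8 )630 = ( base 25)G8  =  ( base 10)408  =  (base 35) bn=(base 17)170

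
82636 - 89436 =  - 6800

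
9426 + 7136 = 16562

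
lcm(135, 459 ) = 2295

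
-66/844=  - 1 + 389/422 = - 0.08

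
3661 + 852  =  4513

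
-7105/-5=1421 + 0/1 = 1421.00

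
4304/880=4 + 49/55 =4.89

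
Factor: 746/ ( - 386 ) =-193^ ( - 1)*373^1 = - 373/193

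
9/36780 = 3/12260 = 0.00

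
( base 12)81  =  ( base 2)1100001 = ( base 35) 2r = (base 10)97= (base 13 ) 76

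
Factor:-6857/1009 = - 1009^(-1 )*6857^1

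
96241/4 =24060 + 1/4 = 24060.25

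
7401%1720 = 521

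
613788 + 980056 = 1593844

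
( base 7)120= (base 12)53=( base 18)39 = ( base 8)77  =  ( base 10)63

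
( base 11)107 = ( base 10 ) 128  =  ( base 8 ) 200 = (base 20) 68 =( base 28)4g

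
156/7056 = 13/588  =  0.02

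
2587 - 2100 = 487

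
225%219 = 6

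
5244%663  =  603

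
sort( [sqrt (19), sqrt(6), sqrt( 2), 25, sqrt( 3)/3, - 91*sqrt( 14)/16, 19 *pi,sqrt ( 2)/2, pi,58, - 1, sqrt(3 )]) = [ - 91*sqrt(14 )/16, - 1,  sqrt(3 ) /3, sqrt( 2)/2, sqrt( 2),sqrt(3 ), sqrt(6 ), pi,sqrt(19 ),25, 58, 19*pi] 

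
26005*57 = 1482285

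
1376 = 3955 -2579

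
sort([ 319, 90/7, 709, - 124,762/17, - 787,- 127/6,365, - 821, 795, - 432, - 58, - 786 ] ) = [  -  821, - 787, - 786,-432, - 124, - 58, - 127/6, 90/7,762/17,319, 365, 709, 795] 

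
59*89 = 5251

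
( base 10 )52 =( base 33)1j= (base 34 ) 1i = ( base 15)37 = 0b110100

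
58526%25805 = 6916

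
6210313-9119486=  - 2909173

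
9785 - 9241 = 544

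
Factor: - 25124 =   -  2^2 * 11^1*571^1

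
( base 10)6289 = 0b1100010010001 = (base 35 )54o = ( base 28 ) 80H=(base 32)64h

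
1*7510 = 7510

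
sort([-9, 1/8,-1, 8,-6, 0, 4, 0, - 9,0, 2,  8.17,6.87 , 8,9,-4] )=[ - 9,-9,-6,-4, - 1,0,0,0,1/8,2,4,6.87  ,  8, 8,8.17,9]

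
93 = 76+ 17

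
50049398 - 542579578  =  -492530180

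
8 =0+8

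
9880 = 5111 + 4769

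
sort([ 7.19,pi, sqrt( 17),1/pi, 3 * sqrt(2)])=[ 1/pi,  pi,sqrt(17), 3*sqrt( 2), 7.19 ]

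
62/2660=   31/1330 = 0.02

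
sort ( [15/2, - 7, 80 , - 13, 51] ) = [ - 13, - 7, 15/2, 51, 80]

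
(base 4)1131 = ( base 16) 5D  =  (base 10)93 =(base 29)36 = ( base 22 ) 45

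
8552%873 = 695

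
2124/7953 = 708/2651 = 0.27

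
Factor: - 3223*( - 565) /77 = 165545/7= 5^1*7^( - 1) * 113^1*293^1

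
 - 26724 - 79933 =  - 106657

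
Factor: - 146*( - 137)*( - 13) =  - 260026 =- 2^1*13^1*73^1*137^1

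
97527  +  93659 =191186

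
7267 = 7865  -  598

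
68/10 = 34/5  =  6.80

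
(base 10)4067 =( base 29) 4O7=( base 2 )111111100011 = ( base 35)3B7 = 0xFE3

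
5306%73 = 50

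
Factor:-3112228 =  -2^2*7^1 *41^1*2711^1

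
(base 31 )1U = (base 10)61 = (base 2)111101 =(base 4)331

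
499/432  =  1+67/432 =1.16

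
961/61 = 961/61=15.75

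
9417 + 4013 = 13430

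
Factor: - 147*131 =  - 3^1*7^2 * 131^1 = -  19257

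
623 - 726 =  - 103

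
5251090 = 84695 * 62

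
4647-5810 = -1163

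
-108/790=  -  1 + 341/395 = -0.14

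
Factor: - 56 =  - 2^3 * 7^1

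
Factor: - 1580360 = - 2^3  *  5^1*39509^1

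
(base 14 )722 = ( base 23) 2EM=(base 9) 1827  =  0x57A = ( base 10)1402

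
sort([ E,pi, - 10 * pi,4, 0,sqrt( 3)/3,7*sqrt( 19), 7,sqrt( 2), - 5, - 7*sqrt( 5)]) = [ - 10 * pi,  -  7*sqrt( 5 ), - 5 , 0, sqrt( 3) /3, sqrt( 2),E,pi, 4, 7, 7*sqrt( 19)]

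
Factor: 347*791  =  274477 = 7^1 * 113^1 * 347^1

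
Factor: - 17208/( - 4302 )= 2^2 =4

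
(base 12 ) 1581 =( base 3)10111021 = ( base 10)2545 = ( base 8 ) 4761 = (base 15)B4A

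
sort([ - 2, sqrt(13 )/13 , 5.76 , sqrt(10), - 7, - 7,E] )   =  [  -  7 ,-7, - 2,sqrt(13) /13,E,sqrt(10), 5.76 ] 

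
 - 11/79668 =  - 1 + 79657/79668 = - 0.00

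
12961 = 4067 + 8894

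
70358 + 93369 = 163727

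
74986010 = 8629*8690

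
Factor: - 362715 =-3^1*5^1*24181^1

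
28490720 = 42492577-14001857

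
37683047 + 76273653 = 113956700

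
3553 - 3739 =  - 186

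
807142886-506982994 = 300159892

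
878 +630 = 1508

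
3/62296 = 3/62296 = 0.00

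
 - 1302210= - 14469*90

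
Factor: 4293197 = 17^1*252541^1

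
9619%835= 434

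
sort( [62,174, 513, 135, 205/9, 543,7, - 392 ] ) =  [ - 392,7,205/9, 62, 135, 174, 513,543 ]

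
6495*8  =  51960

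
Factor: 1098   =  2^1*3^2*61^1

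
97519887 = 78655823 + 18864064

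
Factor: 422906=2^1*11^1 * 47^1*409^1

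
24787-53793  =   - 29006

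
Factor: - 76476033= - 3^2*8497337^1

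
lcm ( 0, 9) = 0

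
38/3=12 + 2/3 = 12.67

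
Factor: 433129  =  113^1 *3833^1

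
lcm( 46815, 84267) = 421335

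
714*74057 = 52876698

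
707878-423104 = 284774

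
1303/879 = 1+ 424/879 = 1.48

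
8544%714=690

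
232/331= 232/331 = 0.70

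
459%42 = 39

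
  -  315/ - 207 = 35/23 = 1.52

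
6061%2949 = 163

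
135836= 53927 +81909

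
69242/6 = 34621/3 = 11540.33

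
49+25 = 74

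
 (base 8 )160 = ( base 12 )94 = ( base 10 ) 112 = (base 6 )304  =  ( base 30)3m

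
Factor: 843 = 3^1*281^1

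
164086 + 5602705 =5766791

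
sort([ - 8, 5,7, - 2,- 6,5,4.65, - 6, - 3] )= [ - 8, - 6 ,-6, - 3,  -  2,4.65 , 5, 5,7 ]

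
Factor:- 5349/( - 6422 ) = 2^( - 1)*3^1*13^(-2)  *19^( - 1)*1783^1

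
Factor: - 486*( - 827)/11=2^1*3^5*11^(-1 )*827^1 = 401922/11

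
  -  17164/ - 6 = 2860+ 2/3=2860.67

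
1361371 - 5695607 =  - 4334236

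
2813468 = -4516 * ( - 623 )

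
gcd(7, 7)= 7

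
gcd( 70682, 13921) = 1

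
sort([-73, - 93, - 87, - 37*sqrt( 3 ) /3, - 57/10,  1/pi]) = [-93, - 87, - 73,-37*sqrt(3) /3, - 57/10,1/pi ]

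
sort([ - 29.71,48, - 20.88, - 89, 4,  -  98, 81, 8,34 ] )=[ - 98 , - 89, - 29.71,-20.88,4,8 , 34,48, 81 ]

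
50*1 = 50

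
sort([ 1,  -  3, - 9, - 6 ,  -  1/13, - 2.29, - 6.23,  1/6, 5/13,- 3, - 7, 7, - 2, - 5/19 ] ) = [ - 9, - 7,-6.23, - 6, - 3, - 3, - 2.29,-2, - 5/19,  -  1/13,1/6, 5/13,1,7]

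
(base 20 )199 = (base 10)589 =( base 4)21031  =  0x24d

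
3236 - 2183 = 1053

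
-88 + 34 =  - 54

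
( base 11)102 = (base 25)4n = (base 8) 173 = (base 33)3o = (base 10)123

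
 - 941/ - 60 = 941/60 = 15.68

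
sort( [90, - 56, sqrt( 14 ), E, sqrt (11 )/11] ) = [ - 56,  sqrt(11)/11, E, sqrt( 14),90]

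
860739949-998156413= - 137416464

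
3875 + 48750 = 52625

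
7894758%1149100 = 1000158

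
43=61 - 18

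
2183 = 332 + 1851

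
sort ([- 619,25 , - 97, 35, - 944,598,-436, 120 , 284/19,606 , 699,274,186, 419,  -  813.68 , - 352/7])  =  [ - 944, - 813.68, - 619,-436, - 97, - 352/7, 284/19, 25,  35,120,186, 274,419, 598 , 606,699]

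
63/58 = 63/58= 1.09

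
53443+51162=104605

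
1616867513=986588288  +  630279225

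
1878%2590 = 1878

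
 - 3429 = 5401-8830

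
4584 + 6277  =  10861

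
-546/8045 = -546/8045 = - 0.07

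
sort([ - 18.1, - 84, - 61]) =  [ -84, - 61, - 18.1]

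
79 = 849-770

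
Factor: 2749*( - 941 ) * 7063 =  - 7^1 * 941^1*1009^1*2749^1 = - 18270631967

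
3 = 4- 1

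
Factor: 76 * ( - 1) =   -  2^2*19^1 = - 76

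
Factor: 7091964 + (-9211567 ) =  - 2119603^1 = - 2119603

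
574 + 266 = 840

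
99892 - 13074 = 86818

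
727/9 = 80+ 7/9 = 80.78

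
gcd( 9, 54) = 9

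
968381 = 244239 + 724142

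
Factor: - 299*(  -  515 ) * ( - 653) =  - 100552205=- 5^1*13^1*23^1*103^1*653^1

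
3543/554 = 3543/554 = 6.40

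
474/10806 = 79/1801  =  0.04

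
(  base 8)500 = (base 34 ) 9E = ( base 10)320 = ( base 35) 95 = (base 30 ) ak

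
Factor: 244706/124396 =2^( - 1 )*7^2*11^1*137^( - 1) =539/274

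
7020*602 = 4226040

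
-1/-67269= 1/67269 = 0.00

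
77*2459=189343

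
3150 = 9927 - 6777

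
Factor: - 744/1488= - 2^ ( - 1) = - 1/2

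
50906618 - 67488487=  -  16581869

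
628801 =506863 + 121938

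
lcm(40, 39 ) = 1560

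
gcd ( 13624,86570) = 2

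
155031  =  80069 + 74962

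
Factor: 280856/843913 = 2^3*7^ ( - 1)*31^( - 1)*3889^( - 1)*35107^1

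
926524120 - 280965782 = 645558338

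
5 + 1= 6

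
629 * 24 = 15096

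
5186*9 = 46674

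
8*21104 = 168832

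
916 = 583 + 333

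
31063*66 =2050158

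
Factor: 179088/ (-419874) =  -2^3*41^1*769^( - 1) = - 328/769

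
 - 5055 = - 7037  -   - 1982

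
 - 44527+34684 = -9843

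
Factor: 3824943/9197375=3^1*5^( - 3)*11^ (-1)*79^1*6689^( - 1 )  *16139^1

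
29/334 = 29/334 =0.09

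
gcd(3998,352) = 2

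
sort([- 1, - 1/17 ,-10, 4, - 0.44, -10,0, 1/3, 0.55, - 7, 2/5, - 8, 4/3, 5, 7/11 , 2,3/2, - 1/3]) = [  -  10 , - 10, - 8, - 7, - 1, - 0.44,  -  1/3, - 1/17,0,1/3,2/5, 0.55 , 7/11,4/3, 3/2,2,4,5 ]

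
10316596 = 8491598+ 1824998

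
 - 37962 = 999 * ( - 38)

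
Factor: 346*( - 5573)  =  -1928258 = - 2^1*173^1 * 5573^1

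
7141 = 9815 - 2674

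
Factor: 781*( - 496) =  - 2^4*11^1*31^1*71^1 = - 387376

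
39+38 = 77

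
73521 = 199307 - 125786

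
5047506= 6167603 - 1120097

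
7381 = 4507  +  2874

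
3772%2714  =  1058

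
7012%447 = 307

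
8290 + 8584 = 16874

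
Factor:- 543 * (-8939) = 3^1*7^1*181^1*1277^1 = 4853877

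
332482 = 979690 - 647208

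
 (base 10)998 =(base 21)25B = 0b1111100110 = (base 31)116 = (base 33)u8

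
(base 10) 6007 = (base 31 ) 67O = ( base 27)86D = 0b1011101110111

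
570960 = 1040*549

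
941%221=57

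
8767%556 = 427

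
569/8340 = 569/8340= 0.07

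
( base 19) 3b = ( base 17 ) 40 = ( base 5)233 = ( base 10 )68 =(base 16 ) 44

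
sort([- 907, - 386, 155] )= [ - 907, - 386,155]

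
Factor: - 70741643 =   -  7^2*29^1*49783^1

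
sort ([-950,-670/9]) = [ - 950,-670/9 ]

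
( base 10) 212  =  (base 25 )8C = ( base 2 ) 11010100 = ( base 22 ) 9E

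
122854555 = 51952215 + 70902340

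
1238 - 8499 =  -7261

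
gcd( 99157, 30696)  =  1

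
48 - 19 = 29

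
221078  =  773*286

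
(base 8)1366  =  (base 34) ma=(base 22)1ca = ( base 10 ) 758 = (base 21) 1F2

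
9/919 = 9/919 = 0.01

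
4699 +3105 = 7804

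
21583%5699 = 4486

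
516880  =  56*9230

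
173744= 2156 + 171588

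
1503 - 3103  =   - 1600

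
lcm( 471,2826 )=2826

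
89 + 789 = 878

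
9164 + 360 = 9524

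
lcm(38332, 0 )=0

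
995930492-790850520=205079972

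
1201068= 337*3564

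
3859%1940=1919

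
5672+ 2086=7758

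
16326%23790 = 16326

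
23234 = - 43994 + 67228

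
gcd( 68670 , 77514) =6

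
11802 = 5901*2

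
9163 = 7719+1444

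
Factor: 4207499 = 691^1*6089^1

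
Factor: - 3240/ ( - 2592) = 2^( - 2)*5^1 = 5/4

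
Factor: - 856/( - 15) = 2^3 * 3^(-1 )*5^( - 1)*107^1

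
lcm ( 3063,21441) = 21441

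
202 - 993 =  - 791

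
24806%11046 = 2714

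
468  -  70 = 398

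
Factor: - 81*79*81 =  - 518319 = - 3^8*79^1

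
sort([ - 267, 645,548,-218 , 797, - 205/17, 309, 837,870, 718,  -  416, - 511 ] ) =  [ - 511 ,- 416, - 267, - 218, - 205/17, 309,  548, 645, 718 , 797, 837,870] 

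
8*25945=207560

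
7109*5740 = 40805660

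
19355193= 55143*351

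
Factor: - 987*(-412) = 2^2*3^1*7^1*47^1*103^1 = 406644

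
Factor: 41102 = 2^1*20551^1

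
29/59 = 29/59 = 0.49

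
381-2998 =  - 2617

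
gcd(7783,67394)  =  1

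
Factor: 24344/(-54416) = -2^ (-1 )*17^1*19^ (  -  1) = - 17/38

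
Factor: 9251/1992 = 2^( - 3)*3^(-1)*11^1*29^2*83^(  -  1)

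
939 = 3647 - 2708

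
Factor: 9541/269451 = 3^( - 2)*7^(-1)*13^( - 1)*29^1 = 29/819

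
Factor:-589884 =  - 2^2*3^1*49157^1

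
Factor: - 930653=- 930653^1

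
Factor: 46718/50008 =2^( - 2 ) * 19^( - 1)*71^1 = 71/76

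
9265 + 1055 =10320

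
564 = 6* 94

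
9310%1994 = 1334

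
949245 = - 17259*( - 55)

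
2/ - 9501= - 1 + 9499/9501 = - 0.00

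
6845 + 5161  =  12006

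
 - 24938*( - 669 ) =16683522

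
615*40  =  24600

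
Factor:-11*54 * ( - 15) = 2^1*3^4 * 5^1*11^1 = 8910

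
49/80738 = 7/11534 =0.00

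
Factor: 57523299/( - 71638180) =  - 2^( - 2)*3^1*5^(-1)*23^1*151^1 * 233^( -1 )*5521^1*15373^( - 1) 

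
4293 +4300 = 8593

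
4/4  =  1 = 1.00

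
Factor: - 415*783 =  - 324945  =  - 3^3*5^1 * 29^1*83^1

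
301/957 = 301/957 = 0.31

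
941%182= 31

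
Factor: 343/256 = 2^( - 8 )*7^3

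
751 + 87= 838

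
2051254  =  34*60331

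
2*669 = 1338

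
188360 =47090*4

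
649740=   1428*455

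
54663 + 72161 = 126824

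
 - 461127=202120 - 663247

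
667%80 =27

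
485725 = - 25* ( - 19429)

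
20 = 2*10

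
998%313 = 59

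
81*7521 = 609201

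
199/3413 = 199/3413 = 0.06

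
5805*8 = 46440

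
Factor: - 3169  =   - 3169^1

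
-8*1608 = - 12864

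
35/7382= 35/7382 = 0.00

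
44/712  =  11/178 = 0.06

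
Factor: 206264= 2^3*19^1 * 23^1*59^1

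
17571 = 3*5857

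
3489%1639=211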